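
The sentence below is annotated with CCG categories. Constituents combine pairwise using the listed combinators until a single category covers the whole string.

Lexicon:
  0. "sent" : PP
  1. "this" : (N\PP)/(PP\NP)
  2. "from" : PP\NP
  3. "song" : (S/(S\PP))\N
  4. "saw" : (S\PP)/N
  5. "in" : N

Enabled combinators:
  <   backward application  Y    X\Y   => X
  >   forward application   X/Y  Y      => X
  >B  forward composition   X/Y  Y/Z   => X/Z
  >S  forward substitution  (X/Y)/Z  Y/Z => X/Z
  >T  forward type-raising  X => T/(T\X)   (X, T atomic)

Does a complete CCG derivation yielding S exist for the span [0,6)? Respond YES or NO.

[0,6] S   >
  [0,4] S/(S\PP)   <
    [0,3] N   <
      [0,1] "sent" : PP
      [1,3] N\PP   >
        [1,2] "this" : (N\PP)/(PP\NP)
        [2,3] "from" : PP\NP
    [3,4] "song" : (S/(S\PP))\N
  [4,6] S\PP   >
    [4,5] "saw" : (S\PP)/N
    [5,6] "in" : N

YES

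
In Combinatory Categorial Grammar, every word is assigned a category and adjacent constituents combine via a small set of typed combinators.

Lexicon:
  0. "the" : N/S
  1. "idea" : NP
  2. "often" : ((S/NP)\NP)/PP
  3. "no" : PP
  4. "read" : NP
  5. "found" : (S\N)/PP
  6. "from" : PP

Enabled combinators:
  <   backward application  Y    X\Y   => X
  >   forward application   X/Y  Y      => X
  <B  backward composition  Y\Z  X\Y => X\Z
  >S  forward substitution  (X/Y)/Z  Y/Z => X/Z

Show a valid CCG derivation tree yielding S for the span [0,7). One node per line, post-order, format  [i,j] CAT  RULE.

[0,1] N/S  lex  "the"
[1,2] NP  lex  "idea"
[2,3] ((S/NP)\NP)/PP  lex  "often"
[3,4] PP  lex  "no"
[2,4] (S/NP)\NP  >  k=3
[1,4] S/NP  <  k=2
[4,5] NP  lex  "read"
[1,5] S  >  k=4
[0,5] N  >  k=1
[5,6] (S\N)/PP  lex  "found"
[6,7] PP  lex  "from"
[5,7] S\N  >  k=6
[0,7] S  <  k=5

[0,7] S   <
  [0,5] N   >
    [0,1] "the" : N/S
    [1,5] S   >
      [1,4] S/NP   <
        [1,2] "idea" : NP
        [2,4] (S/NP)\NP   >
          [2,3] "often" : ((S/NP)\NP)/PP
          [3,4] "no" : PP
      [4,5] "read" : NP
  [5,7] S\N   >
    [5,6] "found" : (S\N)/PP
    [6,7] "from" : PP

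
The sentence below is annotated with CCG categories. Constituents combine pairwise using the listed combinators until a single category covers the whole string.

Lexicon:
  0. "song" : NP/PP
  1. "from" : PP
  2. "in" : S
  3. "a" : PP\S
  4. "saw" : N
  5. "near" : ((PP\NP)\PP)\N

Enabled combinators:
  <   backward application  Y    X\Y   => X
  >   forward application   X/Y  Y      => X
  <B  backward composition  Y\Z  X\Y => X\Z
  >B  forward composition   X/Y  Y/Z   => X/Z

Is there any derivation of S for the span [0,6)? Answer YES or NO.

NP/PP PP S PP\S N ((PP\NP)\PP)\N
CKY chart[0,6] = {PP}; S ∉ chart

NO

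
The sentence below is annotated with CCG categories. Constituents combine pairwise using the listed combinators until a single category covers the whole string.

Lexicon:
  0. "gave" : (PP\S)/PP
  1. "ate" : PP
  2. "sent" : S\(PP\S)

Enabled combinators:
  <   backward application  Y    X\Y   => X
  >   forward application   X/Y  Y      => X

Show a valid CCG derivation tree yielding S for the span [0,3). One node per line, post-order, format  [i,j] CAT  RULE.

[0,1] (PP\S)/PP  lex  "gave"
[1,2] PP  lex  "ate"
[0,2] PP\S  >  k=1
[2,3] S\(PP\S)  lex  "sent"
[0,3] S  <  k=2

[0,3] S   <
  [0,2] PP\S   >
    [0,1] "gave" : (PP\S)/PP
    [1,2] "ate" : PP
  [2,3] "sent" : S\(PP\S)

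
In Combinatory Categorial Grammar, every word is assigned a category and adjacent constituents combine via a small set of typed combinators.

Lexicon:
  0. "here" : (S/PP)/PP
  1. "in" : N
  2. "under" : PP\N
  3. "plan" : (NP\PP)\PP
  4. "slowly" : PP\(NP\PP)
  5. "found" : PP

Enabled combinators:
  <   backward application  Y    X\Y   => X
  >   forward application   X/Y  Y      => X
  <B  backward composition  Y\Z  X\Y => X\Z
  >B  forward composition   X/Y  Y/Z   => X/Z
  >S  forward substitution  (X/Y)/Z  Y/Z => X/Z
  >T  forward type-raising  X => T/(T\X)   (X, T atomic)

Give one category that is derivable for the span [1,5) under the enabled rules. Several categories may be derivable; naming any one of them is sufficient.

[0,6] S   >
  [0,5] S/PP   >
    [0,1] "here" : (S/PP)/PP
    [1,5] PP   <
      [1,4] NP\PP   <
        [1,3] PP   <
          [1,2] "in" : N
          [2,3] "under" : PP\N
        [3,4] "plan" : (NP\PP)\PP
      [4,5] "slowly" : PP\(NP\PP)
  [5,6] "found" : PP

PP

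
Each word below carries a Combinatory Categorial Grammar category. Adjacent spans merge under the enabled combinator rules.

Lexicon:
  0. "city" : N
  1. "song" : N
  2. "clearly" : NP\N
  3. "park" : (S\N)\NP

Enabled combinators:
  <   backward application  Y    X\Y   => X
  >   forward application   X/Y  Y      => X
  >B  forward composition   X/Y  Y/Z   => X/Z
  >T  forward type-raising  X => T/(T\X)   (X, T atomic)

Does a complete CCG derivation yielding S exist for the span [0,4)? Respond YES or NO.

[0,4] S   <
  [0,1] "city" : N
  [1,4] S\N   <
    [1,3] NP   >
      [1,2] NP/(NP\N)   >T
        [1,2] "song" : N
      [2,3] "clearly" : NP\N
    [3,4] "park" : (S\N)\NP

YES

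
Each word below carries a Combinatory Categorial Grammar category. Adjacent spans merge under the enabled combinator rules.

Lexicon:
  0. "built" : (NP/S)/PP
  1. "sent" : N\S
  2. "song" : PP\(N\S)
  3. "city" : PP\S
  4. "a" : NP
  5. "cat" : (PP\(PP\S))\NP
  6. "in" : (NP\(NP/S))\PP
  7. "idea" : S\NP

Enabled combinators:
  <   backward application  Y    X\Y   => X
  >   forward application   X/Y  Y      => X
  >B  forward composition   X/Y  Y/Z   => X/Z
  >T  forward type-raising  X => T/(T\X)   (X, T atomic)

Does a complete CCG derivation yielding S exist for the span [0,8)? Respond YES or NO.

YES

[0,8] S   <
  [0,7] NP   <
    [0,3] NP/S   >
      [0,1] "built" : (NP/S)/PP
      [1,3] PP   <
        [1,2] "sent" : N\S
        [2,3] "song" : PP\(N\S)
    [3,7] NP\(NP/S)   <
      [3,6] PP   <
        [3,4] "city" : PP\S
        [4,6] PP\(PP\S)   <
          [4,5] "a" : NP
          [5,6] "cat" : (PP\(PP\S))\NP
      [6,7] "in" : (NP\(NP/S))\PP
  [7,8] "idea" : S\NP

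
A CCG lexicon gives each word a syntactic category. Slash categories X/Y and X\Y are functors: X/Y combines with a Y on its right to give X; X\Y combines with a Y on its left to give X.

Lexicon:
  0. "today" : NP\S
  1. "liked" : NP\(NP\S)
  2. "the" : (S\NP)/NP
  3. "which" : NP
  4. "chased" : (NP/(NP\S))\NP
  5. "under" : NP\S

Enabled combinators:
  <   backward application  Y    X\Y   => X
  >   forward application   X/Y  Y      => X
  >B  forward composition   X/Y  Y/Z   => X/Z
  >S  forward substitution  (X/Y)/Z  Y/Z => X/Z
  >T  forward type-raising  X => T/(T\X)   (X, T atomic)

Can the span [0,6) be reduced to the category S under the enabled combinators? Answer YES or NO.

YES

[0,6] S   <
  [0,2] NP   <
    [0,1] "today" : NP\S
    [1,2] "liked" : NP\(NP\S)
  [2,6] S\NP   >
    [2,3] "the" : (S\NP)/NP
    [3,6] NP   >
      [3,5] NP/(NP\S)   <
        [3,4] "which" : NP
        [4,5] "chased" : (NP/(NP\S))\NP
      [5,6] "under" : NP\S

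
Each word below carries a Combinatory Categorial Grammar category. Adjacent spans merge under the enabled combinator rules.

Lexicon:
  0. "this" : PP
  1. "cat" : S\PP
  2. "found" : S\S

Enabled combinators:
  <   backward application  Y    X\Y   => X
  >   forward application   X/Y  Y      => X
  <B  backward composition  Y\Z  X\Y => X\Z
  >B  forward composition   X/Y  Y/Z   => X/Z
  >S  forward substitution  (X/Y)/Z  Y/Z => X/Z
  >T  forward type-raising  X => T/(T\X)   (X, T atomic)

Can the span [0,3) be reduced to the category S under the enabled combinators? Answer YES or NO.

YES

[0,3] S   >
  [0,1] S/(S\PP)   >T
    [0,1] "this" : PP
  [1,3] S\PP   <B
    [1,2] "cat" : S\PP
    [2,3] "found" : S\S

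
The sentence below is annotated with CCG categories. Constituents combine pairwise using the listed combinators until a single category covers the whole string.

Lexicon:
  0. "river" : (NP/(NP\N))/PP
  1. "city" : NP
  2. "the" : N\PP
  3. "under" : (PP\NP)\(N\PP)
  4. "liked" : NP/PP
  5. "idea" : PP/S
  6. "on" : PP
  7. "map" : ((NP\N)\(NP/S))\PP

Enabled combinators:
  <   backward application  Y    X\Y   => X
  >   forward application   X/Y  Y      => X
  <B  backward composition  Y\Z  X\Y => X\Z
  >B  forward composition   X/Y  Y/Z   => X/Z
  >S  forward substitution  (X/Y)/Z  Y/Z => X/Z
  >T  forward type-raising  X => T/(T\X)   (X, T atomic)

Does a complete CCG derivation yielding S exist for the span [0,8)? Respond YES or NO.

(NP/(NP\N))/PP NP N\PP (PP\NP)\(N\PP) NP/PP PP/S PP ((NP\N)\(NP/S))\PP
CKY chart[0,8] = {N/(N\NP), NP, NP/(NP\NP), PP/(PP\NP), S/(S\NP)}; S ∉ chart

NO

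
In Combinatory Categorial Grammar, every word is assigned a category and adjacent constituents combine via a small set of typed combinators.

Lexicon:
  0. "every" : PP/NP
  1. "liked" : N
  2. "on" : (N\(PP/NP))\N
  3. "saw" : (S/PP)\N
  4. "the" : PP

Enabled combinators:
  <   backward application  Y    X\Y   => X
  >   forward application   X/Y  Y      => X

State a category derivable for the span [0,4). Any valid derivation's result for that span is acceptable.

S/PP

[0,5] S   >
  [0,4] S/PP   <
    [0,3] N   <
      [0,1] "every" : PP/NP
      [1,3] N\(PP/NP)   <
        [1,2] "liked" : N
        [2,3] "on" : (N\(PP/NP))\N
    [3,4] "saw" : (S/PP)\N
  [4,5] "the" : PP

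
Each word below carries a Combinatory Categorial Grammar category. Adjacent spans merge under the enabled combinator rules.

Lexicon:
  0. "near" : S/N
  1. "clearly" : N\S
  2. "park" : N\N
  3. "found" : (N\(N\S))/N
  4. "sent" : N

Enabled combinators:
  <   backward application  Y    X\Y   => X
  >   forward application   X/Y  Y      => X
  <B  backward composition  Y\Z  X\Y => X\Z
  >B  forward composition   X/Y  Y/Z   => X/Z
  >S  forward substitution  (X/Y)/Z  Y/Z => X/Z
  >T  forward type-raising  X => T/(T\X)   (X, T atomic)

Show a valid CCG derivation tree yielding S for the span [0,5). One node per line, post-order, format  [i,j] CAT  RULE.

[0,1] S/N  lex  "near"
[1,2] N\S  lex  "clearly"
[2,3] N\N  lex  "park"
[1,3] N\S  <B  k=2
[3,4] (N\(N\S))/N  lex  "found"
[4,5] N  lex  "sent"
[3,5] N\(N\S)  >  k=4
[1,5] N  <  k=3
[0,5] S  >  k=1

[0,5] S   >
  [0,1] "near" : S/N
  [1,5] N   <
    [1,3] N\S   <B
      [1,2] "clearly" : N\S
      [2,3] "park" : N\N
    [3,5] N\(N\S)   >
      [3,4] "found" : (N\(N\S))/N
      [4,5] "sent" : N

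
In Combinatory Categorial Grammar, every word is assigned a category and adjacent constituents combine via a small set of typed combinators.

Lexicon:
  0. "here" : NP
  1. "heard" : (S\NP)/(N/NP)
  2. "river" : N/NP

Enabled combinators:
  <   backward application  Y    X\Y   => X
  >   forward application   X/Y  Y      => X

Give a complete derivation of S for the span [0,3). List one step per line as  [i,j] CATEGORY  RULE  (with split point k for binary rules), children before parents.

[0,1] NP  lex  "here"
[1,2] (S\NP)/(N/NP)  lex  "heard"
[2,3] N/NP  lex  "river"
[1,3] S\NP  >  k=2
[0,3] S  <  k=1

[0,3] S   <
  [0,1] "here" : NP
  [1,3] S\NP   >
    [1,2] "heard" : (S\NP)/(N/NP)
    [2,3] "river" : N/NP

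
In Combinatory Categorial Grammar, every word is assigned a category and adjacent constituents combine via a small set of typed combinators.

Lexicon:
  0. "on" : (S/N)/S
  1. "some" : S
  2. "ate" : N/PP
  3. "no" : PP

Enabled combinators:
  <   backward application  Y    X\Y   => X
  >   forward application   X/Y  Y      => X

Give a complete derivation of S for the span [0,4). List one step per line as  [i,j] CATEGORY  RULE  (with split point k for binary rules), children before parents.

[0,1] (S/N)/S  lex  "on"
[1,2] S  lex  "some"
[0,2] S/N  >  k=1
[2,3] N/PP  lex  "ate"
[3,4] PP  lex  "no"
[2,4] N  >  k=3
[0,4] S  >  k=2

[0,4] S   >
  [0,2] S/N   >
    [0,1] "on" : (S/N)/S
    [1,2] "some" : S
  [2,4] N   >
    [2,3] "ate" : N/PP
    [3,4] "no" : PP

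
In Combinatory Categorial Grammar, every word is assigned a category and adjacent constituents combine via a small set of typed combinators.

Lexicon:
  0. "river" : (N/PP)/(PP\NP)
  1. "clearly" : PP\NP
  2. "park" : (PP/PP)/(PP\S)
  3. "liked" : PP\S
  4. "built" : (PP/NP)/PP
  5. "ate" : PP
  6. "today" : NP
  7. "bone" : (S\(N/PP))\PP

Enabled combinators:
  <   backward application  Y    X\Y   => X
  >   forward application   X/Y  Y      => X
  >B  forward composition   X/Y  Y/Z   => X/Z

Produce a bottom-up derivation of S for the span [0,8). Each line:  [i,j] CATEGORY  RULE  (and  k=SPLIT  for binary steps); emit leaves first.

[0,8] S   <
  [0,4] N/PP   >B
    [0,2] N/PP   >
      [0,1] "river" : (N/PP)/(PP\NP)
      [1,2] "clearly" : PP\NP
    [2,4] PP/PP   >
      [2,3] "park" : (PP/PP)/(PP\S)
      [3,4] "liked" : PP\S
  [4,8] S\(N/PP)   <
    [4,7] PP   >
      [4,6] PP/NP   >
        [4,5] "built" : (PP/NP)/PP
        [5,6] "ate" : PP
      [6,7] "today" : NP
    [7,8] "bone" : (S\(N/PP))\PP

[0,1] (N/PP)/(PP\NP)  lex  "river"
[1,2] PP\NP  lex  "clearly"
[0,2] N/PP  >  k=1
[2,3] (PP/PP)/(PP\S)  lex  "park"
[3,4] PP\S  lex  "liked"
[2,4] PP/PP  >  k=3
[0,4] N/PP  >B  k=2
[4,5] (PP/NP)/PP  lex  "built"
[5,6] PP  lex  "ate"
[4,6] PP/NP  >  k=5
[6,7] NP  lex  "today"
[4,7] PP  >  k=6
[7,8] (S\(N/PP))\PP  lex  "bone"
[4,8] S\(N/PP)  <  k=7
[0,8] S  <  k=4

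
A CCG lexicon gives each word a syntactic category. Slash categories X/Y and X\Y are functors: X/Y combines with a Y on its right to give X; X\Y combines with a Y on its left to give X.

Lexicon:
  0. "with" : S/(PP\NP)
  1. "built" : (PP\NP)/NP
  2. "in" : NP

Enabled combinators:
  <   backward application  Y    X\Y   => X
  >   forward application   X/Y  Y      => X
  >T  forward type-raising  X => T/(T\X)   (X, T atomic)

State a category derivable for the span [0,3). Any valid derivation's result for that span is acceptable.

[0,3] S   >
  [0,1] "with" : S/(PP\NP)
  [1,3] PP\NP   >
    [1,2] "built" : (PP\NP)/NP
    [2,3] "in" : NP

S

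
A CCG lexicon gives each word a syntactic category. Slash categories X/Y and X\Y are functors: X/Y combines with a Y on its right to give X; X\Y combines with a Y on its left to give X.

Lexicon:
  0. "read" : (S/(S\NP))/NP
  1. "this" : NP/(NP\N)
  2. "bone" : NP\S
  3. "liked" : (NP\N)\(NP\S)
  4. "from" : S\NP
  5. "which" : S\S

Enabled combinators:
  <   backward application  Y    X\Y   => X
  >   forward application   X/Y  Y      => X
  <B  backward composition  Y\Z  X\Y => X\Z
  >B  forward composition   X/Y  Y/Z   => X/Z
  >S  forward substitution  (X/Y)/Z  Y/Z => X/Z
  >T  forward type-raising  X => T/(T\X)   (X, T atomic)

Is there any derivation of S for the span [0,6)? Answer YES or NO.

[0,6] S   >
  [0,4] S/(S\NP)   >
    [0,1] "read" : (S/(S\NP))/NP
    [1,4] NP   >
      [1,2] "this" : NP/(NP\N)
      [2,4] NP\N   <
        [2,3] "bone" : NP\S
        [3,4] "liked" : (NP\N)\(NP\S)
  [4,6] S\NP   <B
    [4,5] "from" : S\NP
    [5,6] "which" : S\S

YES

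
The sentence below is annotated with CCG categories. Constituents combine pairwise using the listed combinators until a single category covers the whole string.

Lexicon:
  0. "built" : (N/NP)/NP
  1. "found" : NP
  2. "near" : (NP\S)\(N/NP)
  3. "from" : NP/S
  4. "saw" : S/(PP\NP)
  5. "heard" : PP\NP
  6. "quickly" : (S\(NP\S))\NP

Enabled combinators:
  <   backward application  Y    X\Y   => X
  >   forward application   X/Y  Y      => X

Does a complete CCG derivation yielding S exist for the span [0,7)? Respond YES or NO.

YES

[0,7] S   <
  [0,3] NP\S   <
    [0,2] N/NP   >
      [0,1] "built" : (N/NP)/NP
      [1,2] "found" : NP
    [2,3] "near" : (NP\S)\(N/NP)
  [3,7] S\(NP\S)   <
    [3,6] NP   >
      [3,4] "from" : NP/S
      [4,6] S   >
        [4,5] "saw" : S/(PP\NP)
        [5,6] "heard" : PP\NP
    [6,7] "quickly" : (S\(NP\S))\NP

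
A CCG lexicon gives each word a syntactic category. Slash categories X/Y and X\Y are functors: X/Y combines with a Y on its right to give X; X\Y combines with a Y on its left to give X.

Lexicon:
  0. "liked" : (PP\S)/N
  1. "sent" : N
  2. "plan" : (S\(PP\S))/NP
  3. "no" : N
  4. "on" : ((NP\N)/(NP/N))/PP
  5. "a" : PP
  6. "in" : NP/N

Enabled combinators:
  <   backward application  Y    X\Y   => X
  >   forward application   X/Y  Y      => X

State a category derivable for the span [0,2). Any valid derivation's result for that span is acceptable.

[0,7] S   <
  [0,2] PP\S   >
    [0,1] "liked" : (PP\S)/N
    [1,2] "sent" : N
  [2,7] S\(PP\S)   >
    [2,3] "plan" : (S\(PP\S))/NP
    [3,7] NP   <
      [3,4] "no" : N
      [4,7] NP\N   >
        [4,6] (NP\N)/(NP/N)   >
          [4,5] "on" : ((NP\N)/(NP/N))/PP
          [5,6] "a" : PP
        [6,7] "in" : NP/N

PP\S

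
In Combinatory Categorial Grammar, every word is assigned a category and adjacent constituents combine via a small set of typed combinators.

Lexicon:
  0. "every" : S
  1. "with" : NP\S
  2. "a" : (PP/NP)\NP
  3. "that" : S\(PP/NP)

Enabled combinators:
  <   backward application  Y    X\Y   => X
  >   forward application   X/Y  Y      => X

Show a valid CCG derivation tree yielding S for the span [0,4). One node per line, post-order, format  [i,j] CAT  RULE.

[0,4] S   <
  [0,3] PP/NP   <
    [0,2] NP   <
      [0,1] "every" : S
      [1,2] "with" : NP\S
    [2,3] "a" : (PP/NP)\NP
  [3,4] "that" : S\(PP/NP)

[0,1] S  lex  "every"
[1,2] NP\S  lex  "with"
[0,2] NP  <  k=1
[2,3] (PP/NP)\NP  lex  "a"
[0,3] PP/NP  <  k=2
[3,4] S\(PP/NP)  lex  "that"
[0,4] S  <  k=3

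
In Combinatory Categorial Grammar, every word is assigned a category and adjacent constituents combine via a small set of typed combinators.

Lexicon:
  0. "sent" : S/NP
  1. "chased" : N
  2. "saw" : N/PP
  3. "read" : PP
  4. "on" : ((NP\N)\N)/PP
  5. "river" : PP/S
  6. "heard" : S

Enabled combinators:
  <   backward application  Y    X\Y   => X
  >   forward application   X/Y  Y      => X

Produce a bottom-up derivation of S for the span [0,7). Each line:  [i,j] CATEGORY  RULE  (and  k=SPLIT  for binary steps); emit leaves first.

[0,7] S   >
  [0,1] "sent" : S/NP
  [1,7] NP   <
    [1,2] "chased" : N
    [2,7] NP\N   <
      [2,4] N   >
        [2,3] "saw" : N/PP
        [3,4] "read" : PP
      [4,7] (NP\N)\N   >
        [4,5] "on" : ((NP\N)\N)/PP
        [5,7] PP   >
          [5,6] "river" : PP/S
          [6,7] "heard" : S

[0,1] S/NP  lex  "sent"
[1,2] N  lex  "chased"
[2,3] N/PP  lex  "saw"
[3,4] PP  lex  "read"
[2,4] N  >  k=3
[4,5] ((NP\N)\N)/PP  lex  "on"
[5,6] PP/S  lex  "river"
[6,7] S  lex  "heard"
[5,7] PP  >  k=6
[4,7] (NP\N)\N  >  k=5
[2,7] NP\N  <  k=4
[1,7] NP  <  k=2
[0,7] S  >  k=1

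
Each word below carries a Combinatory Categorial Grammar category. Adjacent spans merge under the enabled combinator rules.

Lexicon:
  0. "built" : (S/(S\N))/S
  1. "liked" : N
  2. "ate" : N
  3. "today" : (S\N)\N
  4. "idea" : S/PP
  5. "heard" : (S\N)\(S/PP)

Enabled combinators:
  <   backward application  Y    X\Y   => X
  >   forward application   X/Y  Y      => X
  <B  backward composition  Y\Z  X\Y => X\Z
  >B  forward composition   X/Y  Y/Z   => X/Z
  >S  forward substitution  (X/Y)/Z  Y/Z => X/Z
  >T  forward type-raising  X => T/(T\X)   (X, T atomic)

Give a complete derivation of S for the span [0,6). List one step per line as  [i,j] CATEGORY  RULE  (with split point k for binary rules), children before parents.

[0,6] S   >
  [0,4] S/(S\N)   >
    [0,1] "built" : (S/(S\N))/S
    [1,4] S   >
      [1,2] S/(S\N)   >T
        [1,2] "liked" : N
      [2,4] S\N   <
        [2,3] "ate" : N
        [3,4] "today" : (S\N)\N
  [4,6] S\N   <
    [4,5] "idea" : S/PP
    [5,6] "heard" : (S\N)\(S/PP)

[0,1] (S/(S\N))/S  lex  "built"
[1,2] N  lex  "liked"
[1,2] S/(S\N)  >T
[2,3] N  lex  "ate"
[3,4] (S\N)\N  lex  "today"
[2,4] S\N  <  k=3
[1,4] S  >  k=2
[0,4] S/(S\N)  >  k=1
[4,5] S/PP  lex  "idea"
[5,6] (S\N)\(S/PP)  lex  "heard"
[4,6] S\N  <  k=5
[0,6] S  >  k=4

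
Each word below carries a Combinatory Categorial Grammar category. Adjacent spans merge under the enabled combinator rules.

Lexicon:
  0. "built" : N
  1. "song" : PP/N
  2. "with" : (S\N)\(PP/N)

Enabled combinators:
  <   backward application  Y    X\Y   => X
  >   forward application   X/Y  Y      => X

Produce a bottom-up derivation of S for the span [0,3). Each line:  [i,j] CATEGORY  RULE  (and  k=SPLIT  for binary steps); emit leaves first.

[0,3] S   <
  [0,1] "built" : N
  [1,3] S\N   <
    [1,2] "song" : PP/N
    [2,3] "with" : (S\N)\(PP/N)

[0,1] N  lex  "built"
[1,2] PP/N  lex  "song"
[2,3] (S\N)\(PP/N)  lex  "with"
[1,3] S\N  <  k=2
[0,3] S  <  k=1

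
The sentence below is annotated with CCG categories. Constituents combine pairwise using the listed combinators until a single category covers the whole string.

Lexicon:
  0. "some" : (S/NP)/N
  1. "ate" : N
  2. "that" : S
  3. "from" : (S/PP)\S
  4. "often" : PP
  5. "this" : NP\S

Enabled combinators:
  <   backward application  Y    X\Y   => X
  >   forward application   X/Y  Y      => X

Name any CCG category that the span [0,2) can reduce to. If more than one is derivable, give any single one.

[0,6] S   >
  [0,2] S/NP   >
    [0,1] "some" : (S/NP)/N
    [1,2] "ate" : N
  [2,6] NP   <
    [2,5] S   >
      [2,4] S/PP   <
        [2,3] "that" : S
        [3,4] "from" : (S/PP)\S
      [4,5] "often" : PP
    [5,6] "this" : NP\S

S/NP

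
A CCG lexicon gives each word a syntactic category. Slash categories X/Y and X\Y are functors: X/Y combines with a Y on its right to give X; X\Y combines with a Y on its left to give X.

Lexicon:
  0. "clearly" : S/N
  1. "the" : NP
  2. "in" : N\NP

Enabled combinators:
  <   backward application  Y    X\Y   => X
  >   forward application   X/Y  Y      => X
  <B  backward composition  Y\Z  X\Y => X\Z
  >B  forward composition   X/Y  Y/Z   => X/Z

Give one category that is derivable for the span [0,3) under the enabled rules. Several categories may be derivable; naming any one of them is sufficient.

S

[0,3] S   >
  [0,1] "clearly" : S/N
  [1,3] N   <
    [1,2] "the" : NP
    [2,3] "in" : N\NP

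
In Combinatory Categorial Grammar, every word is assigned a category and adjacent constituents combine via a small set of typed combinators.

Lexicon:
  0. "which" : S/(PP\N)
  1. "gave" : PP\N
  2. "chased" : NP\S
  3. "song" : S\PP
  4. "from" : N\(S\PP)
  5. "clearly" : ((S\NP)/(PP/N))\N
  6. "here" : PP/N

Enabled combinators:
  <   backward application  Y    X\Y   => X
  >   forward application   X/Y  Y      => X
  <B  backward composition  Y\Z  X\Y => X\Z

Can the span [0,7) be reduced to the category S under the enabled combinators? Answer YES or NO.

YES

[0,7] S   <
  [0,3] NP   <
    [0,2] S   >
      [0,1] "which" : S/(PP\N)
      [1,2] "gave" : PP\N
    [2,3] "chased" : NP\S
  [3,7] S\NP   >
    [3,6] (S\NP)/(PP/N)   <
      [3,5] N   <
        [3,4] "song" : S\PP
        [4,5] "from" : N\(S\PP)
      [5,6] "clearly" : ((S\NP)/(PP/N))\N
    [6,7] "here" : PP/N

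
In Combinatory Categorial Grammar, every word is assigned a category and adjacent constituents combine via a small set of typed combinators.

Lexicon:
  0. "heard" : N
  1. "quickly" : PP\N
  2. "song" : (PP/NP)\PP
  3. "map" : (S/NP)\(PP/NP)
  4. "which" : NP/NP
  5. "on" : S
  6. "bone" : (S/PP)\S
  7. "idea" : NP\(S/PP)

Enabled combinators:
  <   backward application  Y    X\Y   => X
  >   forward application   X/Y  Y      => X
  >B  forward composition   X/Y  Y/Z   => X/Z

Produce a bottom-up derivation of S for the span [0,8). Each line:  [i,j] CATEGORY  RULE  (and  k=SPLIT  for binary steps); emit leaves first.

[0,1] N  lex  "heard"
[1,2] PP\N  lex  "quickly"
[0,2] PP  <  k=1
[2,3] (PP/NP)\PP  lex  "song"
[0,3] PP/NP  <  k=2
[3,4] (S/NP)\(PP/NP)  lex  "map"
[0,4] S/NP  <  k=3
[4,5] NP/NP  lex  "which"
[0,5] S/NP  >B  k=4
[5,6] S  lex  "on"
[6,7] (S/PP)\S  lex  "bone"
[5,7] S/PP  <  k=6
[7,8] NP\(S/PP)  lex  "idea"
[5,8] NP  <  k=7
[0,8] S  >  k=5

[0,8] S   >
  [0,5] S/NP   >B
    [0,4] S/NP   <
      [0,3] PP/NP   <
        [0,2] PP   <
          [0,1] "heard" : N
          [1,2] "quickly" : PP\N
        [2,3] "song" : (PP/NP)\PP
      [3,4] "map" : (S/NP)\(PP/NP)
    [4,5] "which" : NP/NP
  [5,8] NP   <
    [5,7] S/PP   <
      [5,6] "on" : S
      [6,7] "bone" : (S/PP)\S
    [7,8] "idea" : NP\(S/PP)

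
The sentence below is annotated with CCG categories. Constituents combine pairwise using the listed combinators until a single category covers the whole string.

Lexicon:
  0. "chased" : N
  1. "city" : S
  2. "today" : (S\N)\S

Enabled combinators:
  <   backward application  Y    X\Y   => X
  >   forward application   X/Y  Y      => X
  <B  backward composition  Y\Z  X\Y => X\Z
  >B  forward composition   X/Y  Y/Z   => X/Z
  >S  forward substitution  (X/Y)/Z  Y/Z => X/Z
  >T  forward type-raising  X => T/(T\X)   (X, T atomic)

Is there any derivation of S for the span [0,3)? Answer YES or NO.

YES

[0,3] S   >
  [0,1] S/(S\N)   >T
    [0,1] "chased" : N
  [1,3] S\N   <
    [1,2] "city" : S
    [2,3] "today" : (S\N)\S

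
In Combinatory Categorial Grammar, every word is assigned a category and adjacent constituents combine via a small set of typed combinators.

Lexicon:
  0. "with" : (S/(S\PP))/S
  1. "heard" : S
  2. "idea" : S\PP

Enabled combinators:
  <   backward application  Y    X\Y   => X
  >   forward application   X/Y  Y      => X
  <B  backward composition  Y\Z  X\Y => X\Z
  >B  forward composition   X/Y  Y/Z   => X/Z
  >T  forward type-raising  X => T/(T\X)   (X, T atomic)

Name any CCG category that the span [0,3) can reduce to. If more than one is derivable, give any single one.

S

[0,3] S   >
  [0,2] S/(S\PP)   >
    [0,1] "with" : (S/(S\PP))/S
    [1,2] "heard" : S
  [2,3] "idea" : S\PP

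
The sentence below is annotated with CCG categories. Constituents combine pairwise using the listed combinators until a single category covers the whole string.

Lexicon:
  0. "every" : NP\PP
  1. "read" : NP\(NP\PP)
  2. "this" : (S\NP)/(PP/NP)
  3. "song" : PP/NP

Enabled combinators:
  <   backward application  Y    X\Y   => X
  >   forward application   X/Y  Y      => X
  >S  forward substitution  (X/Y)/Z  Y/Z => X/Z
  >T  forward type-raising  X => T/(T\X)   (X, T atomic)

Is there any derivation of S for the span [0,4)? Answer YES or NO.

[0,4] S   <
  [0,2] NP   <
    [0,1] "every" : NP\PP
    [1,2] "read" : NP\(NP\PP)
  [2,4] S\NP   >
    [2,3] "this" : (S\NP)/(PP/NP)
    [3,4] "song" : PP/NP

YES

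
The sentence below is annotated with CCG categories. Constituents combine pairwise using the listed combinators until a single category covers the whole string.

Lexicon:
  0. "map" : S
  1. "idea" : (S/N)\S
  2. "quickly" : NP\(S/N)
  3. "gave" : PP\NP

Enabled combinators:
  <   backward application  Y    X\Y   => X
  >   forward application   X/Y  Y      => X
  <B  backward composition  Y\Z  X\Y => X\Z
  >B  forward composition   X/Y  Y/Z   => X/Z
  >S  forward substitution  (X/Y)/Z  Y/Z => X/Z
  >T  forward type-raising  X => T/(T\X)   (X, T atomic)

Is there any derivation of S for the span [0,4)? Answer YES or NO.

S (S/N)\S NP\(S/N) PP\NP
CKY chart[0,4] = {N/(N\PP), NP/(NP\PP), PP, PP/(PP\PP), S/(S\PP)}; S ∉ chart

NO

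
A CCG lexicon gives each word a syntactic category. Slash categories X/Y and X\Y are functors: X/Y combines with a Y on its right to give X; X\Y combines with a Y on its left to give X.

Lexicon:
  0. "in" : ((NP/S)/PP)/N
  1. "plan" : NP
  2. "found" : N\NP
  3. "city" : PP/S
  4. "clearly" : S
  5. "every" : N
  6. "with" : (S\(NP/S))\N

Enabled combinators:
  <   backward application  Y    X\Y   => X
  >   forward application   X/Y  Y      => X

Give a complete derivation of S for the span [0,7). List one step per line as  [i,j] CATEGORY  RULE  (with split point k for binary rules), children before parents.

[0,1] ((NP/S)/PP)/N  lex  "in"
[1,2] NP  lex  "plan"
[2,3] N\NP  lex  "found"
[1,3] N  <  k=2
[0,3] (NP/S)/PP  >  k=1
[3,4] PP/S  lex  "city"
[4,5] S  lex  "clearly"
[3,5] PP  >  k=4
[0,5] NP/S  >  k=3
[5,6] N  lex  "every"
[6,7] (S\(NP/S))\N  lex  "with"
[5,7] S\(NP/S)  <  k=6
[0,7] S  <  k=5

[0,7] S   <
  [0,5] NP/S   >
    [0,3] (NP/S)/PP   >
      [0,1] "in" : ((NP/S)/PP)/N
      [1,3] N   <
        [1,2] "plan" : NP
        [2,3] "found" : N\NP
    [3,5] PP   >
      [3,4] "city" : PP/S
      [4,5] "clearly" : S
  [5,7] S\(NP/S)   <
    [5,6] "every" : N
    [6,7] "with" : (S\(NP/S))\N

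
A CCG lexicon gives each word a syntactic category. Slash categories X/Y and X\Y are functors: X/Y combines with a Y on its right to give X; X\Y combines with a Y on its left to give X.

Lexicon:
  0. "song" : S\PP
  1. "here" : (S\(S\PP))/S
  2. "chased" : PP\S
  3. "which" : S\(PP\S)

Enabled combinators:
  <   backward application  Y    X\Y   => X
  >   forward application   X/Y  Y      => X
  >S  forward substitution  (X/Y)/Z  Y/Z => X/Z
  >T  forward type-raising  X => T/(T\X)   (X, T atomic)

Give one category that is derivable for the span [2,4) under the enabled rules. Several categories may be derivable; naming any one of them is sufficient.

S

[0,4] S   <
  [0,1] "song" : S\PP
  [1,4] S\(S\PP)   >
    [1,2] "here" : (S\(S\PP))/S
    [2,4] S   <
      [2,3] "chased" : PP\S
      [3,4] "which" : S\(PP\S)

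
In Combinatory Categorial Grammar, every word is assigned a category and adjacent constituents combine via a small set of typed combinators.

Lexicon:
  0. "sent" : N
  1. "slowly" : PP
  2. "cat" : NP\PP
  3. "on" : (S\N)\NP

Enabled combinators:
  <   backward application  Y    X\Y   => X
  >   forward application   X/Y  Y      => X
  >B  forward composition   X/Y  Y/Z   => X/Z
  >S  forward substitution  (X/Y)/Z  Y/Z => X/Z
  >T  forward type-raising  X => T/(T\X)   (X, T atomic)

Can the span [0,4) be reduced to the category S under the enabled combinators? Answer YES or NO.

YES

[0,4] S   >
  [0,1] S/(S\N)   >T
    [0,1] "sent" : N
  [1,4] S\N   <
    [1,3] NP   <
      [1,2] "slowly" : PP
      [2,3] "cat" : NP\PP
    [3,4] "on" : (S\N)\NP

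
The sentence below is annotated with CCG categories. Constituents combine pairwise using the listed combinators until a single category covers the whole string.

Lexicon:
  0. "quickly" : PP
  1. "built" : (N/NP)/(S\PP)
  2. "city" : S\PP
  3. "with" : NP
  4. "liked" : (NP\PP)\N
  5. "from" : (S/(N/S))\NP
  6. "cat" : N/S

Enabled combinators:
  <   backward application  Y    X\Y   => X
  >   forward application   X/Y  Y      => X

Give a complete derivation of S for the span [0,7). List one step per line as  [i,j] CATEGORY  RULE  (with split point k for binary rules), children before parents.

[0,1] PP  lex  "quickly"
[1,2] (N/NP)/(S\PP)  lex  "built"
[2,3] S\PP  lex  "city"
[1,3] N/NP  >  k=2
[3,4] NP  lex  "with"
[1,4] N  >  k=3
[4,5] (NP\PP)\N  lex  "liked"
[1,5] NP\PP  <  k=4
[0,5] NP  <  k=1
[5,6] (S/(N/S))\NP  lex  "from"
[0,6] S/(N/S)  <  k=5
[6,7] N/S  lex  "cat"
[0,7] S  >  k=6

[0,7] S   >
  [0,6] S/(N/S)   <
    [0,5] NP   <
      [0,1] "quickly" : PP
      [1,5] NP\PP   <
        [1,4] N   >
          [1,3] N/NP   >
            [1,2] "built" : (N/NP)/(S\PP)
            [2,3] "city" : S\PP
          [3,4] "with" : NP
        [4,5] "liked" : (NP\PP)\N
    [5,6] "from" : (S/(N/S))\NP
  [6,7] "cat" : N/S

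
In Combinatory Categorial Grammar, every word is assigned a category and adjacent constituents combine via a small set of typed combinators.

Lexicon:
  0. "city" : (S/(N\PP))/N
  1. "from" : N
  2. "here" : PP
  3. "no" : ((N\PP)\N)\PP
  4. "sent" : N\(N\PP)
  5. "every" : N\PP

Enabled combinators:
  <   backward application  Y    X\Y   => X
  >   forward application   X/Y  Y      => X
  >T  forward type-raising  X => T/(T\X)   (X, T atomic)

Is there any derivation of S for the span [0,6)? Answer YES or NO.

YES

[0,6] S   >
  [0,5] S/(N\PP)   >
    [0,1] "city" : (S/(N\PP))/N
    [1,5] N   <
      [1,4] N\PP   <
        [1,2] "from" : N
        [2,4] (N\PP)\N   <
          [2,3] "here" : PP
          [3,4] "no" : ((N\PP)\N)\PP
      [4,5] "sent" : N\(N\PP)
  [5,6] "every" : N\PP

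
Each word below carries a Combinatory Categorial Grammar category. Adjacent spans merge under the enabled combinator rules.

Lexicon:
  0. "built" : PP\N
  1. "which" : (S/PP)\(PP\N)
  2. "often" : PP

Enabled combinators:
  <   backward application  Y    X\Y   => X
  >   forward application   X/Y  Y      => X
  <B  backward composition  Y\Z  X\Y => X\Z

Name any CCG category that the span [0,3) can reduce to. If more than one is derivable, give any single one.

S

[0,3] S   >
  [0,2] S/PP   <
    [0,1] "built" : PP\N
    [1,2] "which" : (S/PP)\(PP\N)
  [2,3] "often" : PP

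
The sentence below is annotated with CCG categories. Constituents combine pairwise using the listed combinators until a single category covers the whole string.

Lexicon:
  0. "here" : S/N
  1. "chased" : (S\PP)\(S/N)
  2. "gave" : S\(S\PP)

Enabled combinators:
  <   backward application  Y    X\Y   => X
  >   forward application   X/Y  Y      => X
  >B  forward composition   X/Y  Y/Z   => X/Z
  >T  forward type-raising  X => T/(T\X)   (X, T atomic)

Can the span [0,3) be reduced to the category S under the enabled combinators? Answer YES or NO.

[0,3] S   <
  [0,2] S\PP   <
    [0,1] "here" : S/N
    [1,2] "chased" : (S\PP)\(S/N)
  [2,3] "gave" : S\(S\PP)

YES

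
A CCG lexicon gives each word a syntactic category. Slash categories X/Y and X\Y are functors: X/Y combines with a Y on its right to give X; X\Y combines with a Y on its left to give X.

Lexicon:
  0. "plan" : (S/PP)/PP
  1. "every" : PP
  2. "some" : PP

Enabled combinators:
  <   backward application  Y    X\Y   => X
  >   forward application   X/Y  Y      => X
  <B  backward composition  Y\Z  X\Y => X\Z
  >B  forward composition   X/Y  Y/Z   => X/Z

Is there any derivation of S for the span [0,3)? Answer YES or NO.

[0,3] S   >
  [0,2] S/PP   >
    [0,1] "plan" : (S/PP)/PP
    [1,2] "every" : PP
  [2,3] "some" : PP

YES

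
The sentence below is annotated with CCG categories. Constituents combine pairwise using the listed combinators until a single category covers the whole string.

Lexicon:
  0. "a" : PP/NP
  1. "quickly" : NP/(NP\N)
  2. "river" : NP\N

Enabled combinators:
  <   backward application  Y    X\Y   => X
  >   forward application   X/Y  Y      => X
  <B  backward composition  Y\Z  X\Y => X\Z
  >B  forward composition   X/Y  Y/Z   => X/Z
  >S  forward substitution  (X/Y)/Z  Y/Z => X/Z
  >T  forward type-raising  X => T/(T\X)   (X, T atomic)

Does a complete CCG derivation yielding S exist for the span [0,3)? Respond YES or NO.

PP/NP NP/(NP\N) NP\N
CKY chart[0,3] = {N/(N\PP), NP/(NP\PP), PP, PP/(NP\NP), PP/(PP\PP), S/(S\PP)}; S ∉ chart

NO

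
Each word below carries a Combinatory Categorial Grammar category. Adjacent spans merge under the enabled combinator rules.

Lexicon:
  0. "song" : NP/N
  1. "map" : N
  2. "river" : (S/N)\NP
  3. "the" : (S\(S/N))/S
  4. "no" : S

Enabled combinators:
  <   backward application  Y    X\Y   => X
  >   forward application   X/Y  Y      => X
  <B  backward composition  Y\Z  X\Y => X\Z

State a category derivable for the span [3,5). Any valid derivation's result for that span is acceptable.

S\(S/N)

[0,5] S   <
  [0,3] S/N   <
    [0,2] NP   >
      [0,1] "song" : NP/N
      [1,2] "map" : N
    [2,3] "river" : (S/N)\NP
  [3,5] S\(S/N)   >
    [3,4] "the" : (S\(S/N))/S
    [4,5] "no" : S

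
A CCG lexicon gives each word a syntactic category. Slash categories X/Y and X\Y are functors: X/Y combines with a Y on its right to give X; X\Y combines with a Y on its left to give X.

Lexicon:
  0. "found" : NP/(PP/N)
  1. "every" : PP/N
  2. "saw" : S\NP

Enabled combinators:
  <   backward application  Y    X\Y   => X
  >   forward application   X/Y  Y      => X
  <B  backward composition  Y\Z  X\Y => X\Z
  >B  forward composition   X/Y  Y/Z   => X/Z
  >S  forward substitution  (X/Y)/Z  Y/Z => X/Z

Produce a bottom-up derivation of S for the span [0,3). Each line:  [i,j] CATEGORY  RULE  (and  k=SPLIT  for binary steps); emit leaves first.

[0,1] NP/(PP/N)  lex  "found"
[1,2] PP/N  lex  "every"
[0,2] NP  >  k=1
[2,3] S\NP  lex  "saw"
[0,3] S  <  k=2

[0,3] S   <
  [0,2] NP   >
    [0,1] "found" : NP/(PP/N)
    [1,2] "every" : PP/N
  [2,3] "saw" : S\NP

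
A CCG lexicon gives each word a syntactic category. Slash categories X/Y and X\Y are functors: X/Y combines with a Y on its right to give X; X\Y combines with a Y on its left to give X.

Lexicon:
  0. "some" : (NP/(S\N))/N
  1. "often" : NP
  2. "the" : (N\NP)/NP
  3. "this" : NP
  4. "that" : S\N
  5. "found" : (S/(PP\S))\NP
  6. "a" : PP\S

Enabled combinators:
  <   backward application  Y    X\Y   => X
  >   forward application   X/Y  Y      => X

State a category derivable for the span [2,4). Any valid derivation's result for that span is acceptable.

[0,7] S   >
  [0,6] S/(PP\S)   <
    [0,5] NP   >
      [0,4] NP/(S\N)   >
        [0,1] "some" : (NP/(S\N))/N
        [1,4] N   <
          [1,2] "often" : NP
          [2,4] N\NP   >
            [2,3] "the" : (N\NP)/NP
            [3,4] "this" : NP
      [4,5] "that" : S\N
    [5,6] "found" : (S/(PP\S))\NP
  [6,7] "a" : PP\S

N\NP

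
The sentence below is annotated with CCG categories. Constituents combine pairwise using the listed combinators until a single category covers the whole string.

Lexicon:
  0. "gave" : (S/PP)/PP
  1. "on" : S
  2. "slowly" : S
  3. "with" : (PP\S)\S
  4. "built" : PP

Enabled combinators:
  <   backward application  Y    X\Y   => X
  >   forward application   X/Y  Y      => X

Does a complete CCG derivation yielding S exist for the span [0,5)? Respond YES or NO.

[0,5] S   >
  [0,4] S/PP   >
    [0,1] "gave" : (S/PP)/PP
    [1,4] PP   <
      [1,2] "on" : S
      [2,4] PP\S   <
        [2,3] "slowly" : S
        [3,4] "with" : (PP\S)\S
  [4,5] "built" : PP

YES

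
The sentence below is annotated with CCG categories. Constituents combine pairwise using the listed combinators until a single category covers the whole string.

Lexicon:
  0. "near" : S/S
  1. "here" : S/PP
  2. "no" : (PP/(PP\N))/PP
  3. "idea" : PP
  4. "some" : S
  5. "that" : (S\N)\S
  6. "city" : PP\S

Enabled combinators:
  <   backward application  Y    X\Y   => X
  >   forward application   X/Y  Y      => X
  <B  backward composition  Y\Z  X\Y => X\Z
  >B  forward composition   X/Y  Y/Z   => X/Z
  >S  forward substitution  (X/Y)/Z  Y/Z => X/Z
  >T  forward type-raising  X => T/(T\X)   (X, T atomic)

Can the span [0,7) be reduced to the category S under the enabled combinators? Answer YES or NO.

[0,7] S   >
  [0,2] S/PP   >B
    [0,1] "near" : S/S
    [1,2] "here" : S/PP
  [2,7] PP   >
    [2,4] PP/(PP\N)   >
      [2,3] "no" : (PP/(PP\N))/PP
      [3,4] "idea" : PP
    [4,7] PP\N   <B
      [4,6] S\N   <
        [4,5] "some" : S
        [5,6] "that" : (S\N)\S
      [6,7] "city" : PP\S

YES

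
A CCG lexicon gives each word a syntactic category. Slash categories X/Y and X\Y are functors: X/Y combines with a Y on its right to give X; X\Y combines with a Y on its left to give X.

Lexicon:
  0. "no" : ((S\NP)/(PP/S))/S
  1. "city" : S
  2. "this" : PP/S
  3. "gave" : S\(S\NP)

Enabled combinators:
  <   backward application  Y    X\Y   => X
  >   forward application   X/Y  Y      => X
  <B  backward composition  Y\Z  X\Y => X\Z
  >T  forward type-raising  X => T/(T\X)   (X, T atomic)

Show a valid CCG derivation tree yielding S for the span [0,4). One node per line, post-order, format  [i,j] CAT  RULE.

[0,1] ((S\NP)/(PP/S))/S  lex  "no"
[1,2] S  lex  "city"
[0,2] (S\NP)/(PP/S)  >  k=1
[2,3] PP/S  lex  "this"
[0,3] S\NP  >  k=2
[3,4] S\(S\NP)  lex  "gave"
[0,4] S  <  k=3

[0,4] S   <
  [0,3] S\NP   >
    [0,2] (S\NP)/(PP/S)   >
      [0,1] "no" : ((S\NP)/(PP/S))/S
      [1,2] "city" : S
    [2,3] "this" : PP/S
  [3,4] "gave" : S\(S\NP)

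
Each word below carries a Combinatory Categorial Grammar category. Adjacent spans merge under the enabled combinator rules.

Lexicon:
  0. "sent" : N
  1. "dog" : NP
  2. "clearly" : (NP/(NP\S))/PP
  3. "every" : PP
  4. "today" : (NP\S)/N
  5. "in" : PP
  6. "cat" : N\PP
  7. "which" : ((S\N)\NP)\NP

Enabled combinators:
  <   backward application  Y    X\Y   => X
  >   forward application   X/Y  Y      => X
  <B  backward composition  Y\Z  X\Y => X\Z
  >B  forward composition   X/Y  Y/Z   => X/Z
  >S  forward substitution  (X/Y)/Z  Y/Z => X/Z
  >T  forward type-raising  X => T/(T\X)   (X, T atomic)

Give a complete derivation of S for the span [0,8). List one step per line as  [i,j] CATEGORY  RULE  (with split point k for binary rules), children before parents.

[0,8] S   >
  [0,1] S/(S\N)   >T
    [0,1] "sent" : N
  [1,8] S\N   <
    [1,2] "dog" : NP
    [2,8] (S\N)\NP   <
      [2,7] NP   >
        [2,4] NP/(NP\S)   >
          [2,3] "clearly" : (NP/(NP\S))/PP
          [3,4] "every" : PP
        [4,7] NP\S   >
          [4,5] "today" : (NP\S)/N
          [5,7] N   >
            [5,6] N/(N\PP)   >T
              [5,6] "in" : PP
            [6,7] "cat" : N\PP
      [7,8] "which" : ((S\N)\NP)\NP

[0,1] N  lex  "sent"
[0,1] S/(S\N)  >T
[1,2] NP  lex  "dog"
[2,3] (NP/(NP\S))/PP  lex  "clearly"
[3,4] PP  lex  "every"
[2,4] NP/(NP\S)  >  k=3
[4,5] (NP\S)/N  lex  "today"
[5,6] PP  lex  "in"
[5,6] N/(N\PP)  >T
[6,7] N\PP  lex  "cat"
[5,7] N  >  k=6
[4,7] NP\S  >  k=5
[2,7] NP  >  k=4
[7,8] ((S\N)\NP)\NP  lex  "which"
[2,8] (S\N)\NP  <  k=7
[1,8] S\N  <  k=2
[0,8] S  >  k=1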